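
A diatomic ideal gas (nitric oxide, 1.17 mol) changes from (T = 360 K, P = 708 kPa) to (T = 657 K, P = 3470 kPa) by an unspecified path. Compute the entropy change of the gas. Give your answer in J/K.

ΔS = nC_p ln(T₂/T₁) − nR ln(P₂/P₁), with C_p = 7R/2 = 29.1 J mol⁻¹ K⁻¹ for a diatomic ideal gas.
ΔS = 1.17 × [29.1 × ln(657/360) − 8.314 × ln(3470/708)] = 5.02 J/K.

ΔS = 5.02 J/K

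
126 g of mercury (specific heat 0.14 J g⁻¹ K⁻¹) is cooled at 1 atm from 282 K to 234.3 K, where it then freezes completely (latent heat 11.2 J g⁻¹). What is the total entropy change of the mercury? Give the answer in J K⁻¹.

Cooling step: ΔS₁ = m c ln(T_tr/T_i) = 126 × 0.14 × ln(234.3/282) = -3.269 J/K.
Phase change: ΔS₂ = −mL/T_tr = −126 × 11.2 / 234.3 = -6.023 J/K.
ΔS_total = (-3.269) + (-6.023) = -9.29 J/K.

ΔS = -9.29 J/K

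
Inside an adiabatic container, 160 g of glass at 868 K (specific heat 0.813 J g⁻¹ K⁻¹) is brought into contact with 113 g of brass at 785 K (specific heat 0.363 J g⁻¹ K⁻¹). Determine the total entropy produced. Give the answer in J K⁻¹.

Energy balance: T_f = (m₁c₁T₁ + m₂c₂T₂)/(m₁c₁ + m₂c₂) = 848.1 K.
ΔS₁ = m₁c₁ ln(T_f/T₁) = 130.08 × ln(848.1/868) = -3.0167 J/K.
ΔS₂ = m₂c₂ ln(T_f/T₂) = 41.019 × ln(848.1/785) = 3.1715 J/K.
ΔS_total = -3.0167 + 3.1715 = 0.155 J/K.

ΔS_total = 0.155 J/K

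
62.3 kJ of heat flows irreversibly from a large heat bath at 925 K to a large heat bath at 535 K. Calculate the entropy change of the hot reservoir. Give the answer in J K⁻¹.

The hot reservoir loses heat Q, so ΔS_hot = −Q/T_H = −62300/925 = -67.4 J/K.

ΔS_hot = -67.4 J/K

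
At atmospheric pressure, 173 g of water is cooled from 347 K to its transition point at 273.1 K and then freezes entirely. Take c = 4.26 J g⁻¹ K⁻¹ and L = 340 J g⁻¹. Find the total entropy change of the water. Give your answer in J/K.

Cooling step: ΔS₁ = m c ln(T_tr/T_i) = 173 × 4.26 × ln(273.1/347) = -176.5 J/K.
Phase change: ΔS₂ = −mL/T_tr = −173 × 340 / 273.1 = -215.4 J/K.
ΔS_total = (-176.5) + (-215.4) = -392 J/K.

ΔS = -392 J/K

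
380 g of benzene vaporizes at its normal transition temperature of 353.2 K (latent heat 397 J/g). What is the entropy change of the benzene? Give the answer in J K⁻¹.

ΔS = 427 J/K

Heat absorbed by the substance: Q = mL = 380 × 397 = 150860 J.
At constant T, ΔS = Q_rev/T = 150860 / 353.2 = 427 J/K.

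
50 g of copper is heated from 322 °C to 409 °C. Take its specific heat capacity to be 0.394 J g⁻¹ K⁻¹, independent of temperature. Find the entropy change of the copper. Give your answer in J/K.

In kelvin: T₁ = 595.15 K, T₂ = 682.15 K. ΔS = ∫dQ_rev/T = m c ln(T₂/T₁) = 50 × 0.394 × ln(682.15/595.15) = 2.69 J/K.

ΔS = 2.69 J/K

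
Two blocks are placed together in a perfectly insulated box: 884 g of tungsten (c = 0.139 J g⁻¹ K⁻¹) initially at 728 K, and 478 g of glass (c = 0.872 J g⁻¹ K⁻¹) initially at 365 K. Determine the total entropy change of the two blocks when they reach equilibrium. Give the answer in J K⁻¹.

Energy balance: T_f = (m₁c₁T₁ + m₂c₂T₂)/(m₁c₁ + m₂c₂) = 447.65 K.
ΔS₁ = m₁c₁ ln(T_f/T₁) = 122.876 × ln(447.65/728) = -59.75 J/K.
ΔS₂ = m₂c₂ ln(T_f/T₂) = 416.816 × ln(447.65/365) = 85.08 J/K.
ΔS_total = -59.75 + 85.08 = 25.3 J/K.

ΔS_total = 25.3 J/K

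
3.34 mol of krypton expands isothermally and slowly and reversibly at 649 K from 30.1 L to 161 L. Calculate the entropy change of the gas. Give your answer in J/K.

ΔS_gas = 46.6 J/K

For an isothermal ideal gas ΔS_gas = nR ln(V₂/V₁) = 3.34 × 8.314 × ln(161/30.1) = 46.6 J/K.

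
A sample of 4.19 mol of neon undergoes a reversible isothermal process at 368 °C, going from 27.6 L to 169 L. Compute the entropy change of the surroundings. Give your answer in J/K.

For an isothermal ideal gas ΔS_gas = nR ln(V₂/V₁) = 4.19 × 8.314 × ln(169/27.6) = 63.1 J/K.
The process is reversible, so ΔS_surr = −ΔS_gas = -63.1 J/K and ΔS_universe = 0.

ΔS_surr = -63.1 J/K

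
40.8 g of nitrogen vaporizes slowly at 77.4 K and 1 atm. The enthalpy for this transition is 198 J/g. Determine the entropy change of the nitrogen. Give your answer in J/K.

Heat absorbed by the substance: Q = mL = 40.8 × 198 = 8078.4 J.
At constant T, ΔS = Q_rev/T = 8078.4 / 77.4 = 104 J/K.

ΔS = 104 J/K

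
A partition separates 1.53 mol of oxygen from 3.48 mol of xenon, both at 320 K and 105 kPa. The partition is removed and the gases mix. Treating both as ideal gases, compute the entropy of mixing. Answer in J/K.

Mole fractions: x_A = 1.53/5.01 = 0.305, x_B = 0.695.
ΔS_mix = −R(n_A ln x_A + n_B ln x_B) = −8.314 × (1.53 ln 0.305 + 3.48 ln 0.695) = 25.6 J/K.

ΔS_mix = 25.6 J/K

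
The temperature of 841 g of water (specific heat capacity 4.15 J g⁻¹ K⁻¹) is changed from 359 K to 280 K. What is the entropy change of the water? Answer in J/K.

ΔS = -867 J/K

ΔS = ∫dQ_rev/T = m c ln(T₂/T₁) = 841 × 4.15 × ln(280/359) = -867 J/K.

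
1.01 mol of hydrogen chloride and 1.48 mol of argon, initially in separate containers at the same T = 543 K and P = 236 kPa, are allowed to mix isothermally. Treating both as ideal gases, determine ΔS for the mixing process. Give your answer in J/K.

Mole fractions: x_A = 1.01/2.49 = 0.406, x_B = 0.594.
ΔS_mix = −R(n_A ln x_A + n_B ln x_B) = −8.314 × (1.01 ln 0.406 + 1.48 ln 0.594) = 14 J/K.

ΔS_mix = 14 J/K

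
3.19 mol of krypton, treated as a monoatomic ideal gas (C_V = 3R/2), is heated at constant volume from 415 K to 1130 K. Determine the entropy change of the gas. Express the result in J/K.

At constant volume, ΔS = nC_V ln(T₂/T₁) with C_V = 3R/2 = 12.47 J mol⁻¹ K⁻¹.
ΔS = 3.19 × 12.47 × ln(1130/415) = 39.8 J/K.

ΔS = 39.8 J/K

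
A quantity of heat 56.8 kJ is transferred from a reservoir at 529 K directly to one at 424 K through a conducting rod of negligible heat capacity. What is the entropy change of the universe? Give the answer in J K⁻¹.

ΔS_hot = −Q/T_H = −56800/529 = -107.4 J/K and ΔS_cold = +Q/T_C = 56800/424 = 134 J/K.
ΔS_total = -107.4 + 134 = 26.6 J/K, positive as the second law requires.

ΔS_total = 26.6 J/K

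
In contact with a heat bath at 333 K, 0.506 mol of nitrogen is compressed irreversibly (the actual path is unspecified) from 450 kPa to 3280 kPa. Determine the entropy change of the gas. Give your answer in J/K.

Entropy is a state function, so ΔS_gas depends only on the end states.
For an isothermal ideal gas ΔS_gas = nR ln(P₁/P₂) = 0.506 × 8.314 × ln(450/3280) = -8.36 J/K.

ΔS_gas = -8.36 J/K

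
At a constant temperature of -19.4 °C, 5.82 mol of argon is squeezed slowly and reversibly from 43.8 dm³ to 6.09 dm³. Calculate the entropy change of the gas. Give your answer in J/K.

ΔS_gas = -95.5 J/K

For an isothermal ideal gas ΔS_gas = nR ln(V₂/V₁) = 5.82 × 8.314 × ln(6.09/43.8) = -95.5 J/K.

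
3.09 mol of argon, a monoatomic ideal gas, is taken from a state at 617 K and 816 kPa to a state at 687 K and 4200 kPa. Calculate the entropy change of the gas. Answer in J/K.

ΔS = -35.2 J/K

ΔS = nC_p ln(T₂/T₁) − nR ln(P₂/P₁), with C_p = 5R/2 = 20.79 J mol⁻¹ K⁻¹ for a monoatomic ideal gas.
ΔS = 3.09 × [20.79 × ln(687/617) − 8.314 × ln(4200/816)] = -35.2 J/K.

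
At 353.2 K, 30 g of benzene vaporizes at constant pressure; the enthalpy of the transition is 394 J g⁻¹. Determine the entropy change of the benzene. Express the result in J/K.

Heat absorbed by the substance: Q = mL = 30 × 394 = 11820 J.
At constant T, ΔS = Q_rev/T = 11820 / 353.2 = 33.5 J/K.

ΔS = 33.5 J/K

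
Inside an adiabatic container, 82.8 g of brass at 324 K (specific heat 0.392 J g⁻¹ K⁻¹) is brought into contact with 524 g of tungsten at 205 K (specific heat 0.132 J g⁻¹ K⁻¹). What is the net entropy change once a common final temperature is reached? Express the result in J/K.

Energy balance: T_f = (m₁c₁T₁ + m₂c₂T₂)/(m₁c₁ + m₂c₂) = 243.01 K.
ΔS₁ = m₁c₁ ln(T_f/T₁) = 32.4576 × ln(243.01/324) = -9.3366 J/K.
ΔS₂ = m₂c₂ ln(T_f/T₂) = 69.168 × ln(243.01/205) = 11.764 J/K.
ΔS_total = -9.3366 + 11.764 = 2.43 J/K.

ΔS_total = 2.43 J/K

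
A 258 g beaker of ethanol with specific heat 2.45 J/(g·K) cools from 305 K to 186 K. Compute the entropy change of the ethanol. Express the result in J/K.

ΔS = ∫dQ_rev/T = m c ln(T₂/T₁) = 258 × 2.45 × ln(186/305) = -313 J/K.

ΔS = -313 J/K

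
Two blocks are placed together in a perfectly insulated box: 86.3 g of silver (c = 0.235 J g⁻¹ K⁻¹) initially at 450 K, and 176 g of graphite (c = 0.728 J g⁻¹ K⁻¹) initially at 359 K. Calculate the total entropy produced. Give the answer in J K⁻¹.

ΔS_total = 0.472 J/K

Energy balance: T_f = (m₁c₁T₁ + m₂c₂T₂)/(m₁c₁ + m₂c₂) = 371.44 K.
ΔS₁ = m₁c₁ ln(T_f/T₁) = 20.2805 × ln(371.44/450) = -3.891 J/K.
ΔS₂ = m₂c₂ ln(T_f/T₂) = 128.128 × ln(371.44/359) = 4.363 J/K.
ΔS_total = -3.891 + 4.363 = 0.472 J/K.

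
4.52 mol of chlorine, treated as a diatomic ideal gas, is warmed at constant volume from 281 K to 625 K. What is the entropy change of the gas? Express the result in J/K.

ΔS = 75.1 J/K

At constant volume, ΔS = nC_V ln(T₂/T₁) with C_V = 5R/2 = 20.79 J mol⁻¹ K⁻¹.
ΔS = 4.52 × 20.79 × ln(625/281) = 75.1 J/K.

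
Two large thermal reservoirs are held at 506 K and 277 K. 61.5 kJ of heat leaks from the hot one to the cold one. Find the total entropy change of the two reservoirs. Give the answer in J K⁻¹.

ΔS_total = 100 J/K

ΔS_hot = −Q/T_H = −61500/506 = -121.5 J/K and ΔS_cold = +Q/T_C = 61500/277 = 222 J/K.
ΔS_total = -121.5 + 222 = 100 J/K, positive as the second law requires.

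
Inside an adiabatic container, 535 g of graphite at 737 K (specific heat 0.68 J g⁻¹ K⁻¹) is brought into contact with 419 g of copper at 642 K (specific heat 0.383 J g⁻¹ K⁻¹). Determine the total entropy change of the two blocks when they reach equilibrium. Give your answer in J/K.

Energy balance: T_f = (m₁c₁T₁ + m₂c₂T₂)/(m₁c₁ + m₂c₂) = 707.92 K.
ΔS₁ = m₁c₁ ln(T_f/T₁) = 363.8 × ln(707.92/737) = -14.645 J/K.
ΔS₂ = m₂c₂ ln(T_f/T₂) = 160.477 × ln(707.92/642) = 15.686 J/K.
ΔS_total = -14.645 + 15.686 = 1.04 J/K.

ΔS_total = 1.04 J/K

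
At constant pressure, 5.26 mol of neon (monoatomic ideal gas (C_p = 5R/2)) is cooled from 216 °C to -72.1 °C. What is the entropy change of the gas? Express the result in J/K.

In kelvin: T₁ = 489.15 K, T₂ = 201.05 K. At constant pressure, ΔS = nC_p ln(T₂/T₁) with C_p = 5R/2 = 20.79 J mol⁻¹ K⁻¹.
ΔS = 5.26 × 20.79 × ln(201.05/489.15) = -97.2 J/K.

ΔS = -97.2 J/K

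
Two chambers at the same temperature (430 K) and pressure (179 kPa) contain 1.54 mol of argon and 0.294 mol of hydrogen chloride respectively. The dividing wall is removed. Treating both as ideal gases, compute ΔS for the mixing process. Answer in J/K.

ΔS_mix = 6.71 J/K

Mole fractions: x_A = 1.54/1.83 = 0.84, x_B = 0.16.
ΔS_mix = −R(n_A ln x_A + n_B ln x_B) = −8.314 × (1.54 ln 0.84 + 0.294 ln 0.16) = 6.71 J/K.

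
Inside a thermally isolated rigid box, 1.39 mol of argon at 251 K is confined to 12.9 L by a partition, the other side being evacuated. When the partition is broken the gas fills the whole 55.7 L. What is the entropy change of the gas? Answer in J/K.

No heat is exchanged and no work is done, so the ideal-gas temperature stays constant.
Entropy is a state function; using a reversible isothermal path, ΔS_gas = nR ln(V₂/V₁) = 1.39 × 8.314 × ln(55.7/12.9) = 16.9 J/K.

ΔS_gas = 16.9 J/K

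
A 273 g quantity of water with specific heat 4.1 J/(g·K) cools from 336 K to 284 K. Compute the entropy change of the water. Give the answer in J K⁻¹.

ΔS = ∫dQ_rev/T = m c ln(T₂/T₁) = 273 × 4.1 × ln(284/336) = -188 J/K.

ΔS = -188 J/K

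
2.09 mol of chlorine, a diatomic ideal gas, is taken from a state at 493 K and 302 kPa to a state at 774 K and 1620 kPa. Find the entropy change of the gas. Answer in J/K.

ΔS = -1.76 J/K

ΔS = nC_p ln(T₂/T₁) − nR ln(P₂/P₁), with C_p = 7R/2 = 29.1 J mol⁻¹ K⁻¹ for a diatomic ideal gas.
ΔS = 2.09 × [29.1 × ln(774/493) − 8.314 × ln(1620/302)] = -1.76 J/K.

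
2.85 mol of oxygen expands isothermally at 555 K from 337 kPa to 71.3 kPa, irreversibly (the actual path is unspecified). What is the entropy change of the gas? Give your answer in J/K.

Entropy is a state function, so ΔS_gas depends only on the end states.
For an isothermal ideal gas ΔS_gas = nR ln(P₁/P₂) = 2.85 × 8.314 × ln(337/71.3) = 36.8 J/K.

ΔS_gas = 36.8 J/K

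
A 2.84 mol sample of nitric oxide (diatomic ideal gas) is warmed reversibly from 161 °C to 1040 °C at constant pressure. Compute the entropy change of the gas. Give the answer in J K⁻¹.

In kelvin: T₁ = 434.15 K, T₂ = 1313.15 K. At constant pressure, ΔS = nC_p ln(T₂/T₁) with C_p = 7R/2 = 29.1 J mol⁻¹ K⁻¹.
ΔS = 2.84 × 29.1 × ln(1313.15/434.15) = 91.5 J/K.

ΔS = 91.5 J/K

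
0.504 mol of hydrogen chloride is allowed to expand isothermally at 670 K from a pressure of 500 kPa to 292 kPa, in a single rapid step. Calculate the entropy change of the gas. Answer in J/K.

Entropy is a state function, so ΔS_gas depends only on the end states.
For an isothermal ideal gas ΔS_gas = nR ln(P₁/P₂) = 0.504 × 8.314 × ln(500/292) = 2.25 J/K.

ΔS_gas = 2.25 J/K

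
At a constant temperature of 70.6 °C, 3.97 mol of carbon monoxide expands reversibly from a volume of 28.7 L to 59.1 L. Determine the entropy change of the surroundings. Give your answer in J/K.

ΔS_surr = -23.8 J/K

For an isothermal ideal gas ΔS_gas = nR ln(V₂/V₁) = 3.97 × 8.314 × ln(59.1/28.7) = 23.8 J/K.
The process is reversible, so ΔS_surr = −ΔS_gas = -23.8 J/K and ΔS_universe = 0.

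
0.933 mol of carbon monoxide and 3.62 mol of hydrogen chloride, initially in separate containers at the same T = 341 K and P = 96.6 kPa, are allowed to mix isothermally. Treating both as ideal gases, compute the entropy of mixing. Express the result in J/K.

ΔS_mix = 19.2 J/K

Mole fractions: x_A = 0.933/4.55 = 0.205, x_B = 0.795.
ΔS_mix = −R(n_A ln x_A + n_B ln x_B) = −8.314 × (0.933 ln 0.205 + 3.62 ln 0.795) = 19.2 J/K.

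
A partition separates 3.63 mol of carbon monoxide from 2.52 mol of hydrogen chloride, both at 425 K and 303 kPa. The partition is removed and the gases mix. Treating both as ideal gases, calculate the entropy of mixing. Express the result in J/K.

ΔS_mix = 34.6 J/K

Mole fractions: x_A = 3.63/6.15 = 0.59, x_B = 0.41.
ΔS_mix = −R(n_A ln x_A + n_B ln x_B) = −8.314 × (3.63 ln 0.59 + 2.52 ln 0.41) = 34.6 J/K.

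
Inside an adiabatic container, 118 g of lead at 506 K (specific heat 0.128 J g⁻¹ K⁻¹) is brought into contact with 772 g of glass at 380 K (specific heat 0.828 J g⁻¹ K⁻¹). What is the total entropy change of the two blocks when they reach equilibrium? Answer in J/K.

Energy balance: T_f = (m₁c₁T₁ + m₂c₂T₂)/(m₁c₁ + m₂c₂) = 382.91 K.
ΔS₁ = m₁c₁ ln(T_f/T₁) = 15.104 × ln(382.91/506) = -4.21 J/K.
ΔS₂ = m₂c₂ ln(T_f/T₂) = 639.216 × ln(382.91/380) = 4.874 J/K.
ΔS_total = -4.21 + 4.874 = 0.664 J/K.

ΔS_total = 0.664 J/K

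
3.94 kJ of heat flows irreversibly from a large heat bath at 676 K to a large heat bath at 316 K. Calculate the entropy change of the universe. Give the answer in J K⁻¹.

ΔS_total = 6.64 J/K

ΔS_hot = −Q/T_H = −3940/676 = -5.828 J/K and ΔS_cold = +Q/T_C = 3940/316 = 12.47 J/K.
ΔS_total = -5.828 + 12.47 = 6.64 J/K, positive as the second law requires.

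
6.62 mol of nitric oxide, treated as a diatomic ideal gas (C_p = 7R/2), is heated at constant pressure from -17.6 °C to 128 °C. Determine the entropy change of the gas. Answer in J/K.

In kelvin: T₁ = 255.55 K, T₂ = 401.15 K. At constant pressure, ΔS = nC_p ln(T₂/T₁) with C_p = 7R/2 = 29.1 J mol⁻¹ K⁻¹.
ΔS = 6.62 × 29.1 × ln(401.15/255.55) = 86.9 J/K.

ΔS = 86.9 J/K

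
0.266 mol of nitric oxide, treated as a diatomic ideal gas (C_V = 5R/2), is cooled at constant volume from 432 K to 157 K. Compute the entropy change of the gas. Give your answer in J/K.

At constant volume, ΔS = nC_V ln(T₂/T₁) with C_V = 5R/2 = 20.79 J mol⁻¹ K⁻¹.
ΔS = 0.266 × 20.79 × ln(157/432) = -5.6 J/K.

ΔS = -5.6 J/K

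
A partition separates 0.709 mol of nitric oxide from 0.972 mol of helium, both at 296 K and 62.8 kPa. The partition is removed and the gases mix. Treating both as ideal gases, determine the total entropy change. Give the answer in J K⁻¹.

Mole fractions: x_A = 0.709/1.68 = 0.422, x_B = 0.578.
ΔS_mix = −R(n_A ln x_A + n_B ln x_B) = −8.314 × (0.709 ln 0.422 + 0.972 ln 0.578) = 9.52 J/K.

ΔS_mix = 9.52 J/K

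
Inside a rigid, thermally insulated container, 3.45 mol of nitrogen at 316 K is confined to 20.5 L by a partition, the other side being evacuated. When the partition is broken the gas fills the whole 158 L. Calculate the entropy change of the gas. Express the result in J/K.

ΔS_gas = 58.6 J/K

For an ideal gas in free expansion Q = 0 and W = 0, so T is unchanged.
Entropy is a state function; using a reversible isothermal path, ΔS_gas = nR ln(V₂/V₁) = 3.45 × 8.314 × ln(158/20.5) = 58.6 J/K.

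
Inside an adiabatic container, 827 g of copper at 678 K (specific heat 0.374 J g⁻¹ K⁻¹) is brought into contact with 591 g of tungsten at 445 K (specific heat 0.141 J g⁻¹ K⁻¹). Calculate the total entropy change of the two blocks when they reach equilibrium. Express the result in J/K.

Energy balance: T_f = (m₁c₁T₁ + m₂c₂T₂)/(m₁c₁ + m₂c₂) = 628.55 K.
ΔS₁ = m₁c₁ ln(T_f/T₁) = 309.298 × ln(628.55/678) = -23.424 J/K.
ΔS₂ = m₂c₂ ln(T_f/T₂) = 83.331 × ln(628.55/445) = 28.777 J/K.
ΔS_total = -23.424 + 28.777 = 5.35 J/K.

ΔS_total = 5.35 J/K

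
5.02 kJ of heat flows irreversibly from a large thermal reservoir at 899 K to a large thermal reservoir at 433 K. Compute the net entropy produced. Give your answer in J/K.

ΔS_total = 6.01 J/K

ΔS_hot = −Q/T_H = −5020/899 = -5.584 J/K and ΔS_cold = +Q/T_C = 5020/433 = 11.59 J/K.
ΔS_total = -5.584 + 11.59 = 6.01 J/K, positive as the second law requires.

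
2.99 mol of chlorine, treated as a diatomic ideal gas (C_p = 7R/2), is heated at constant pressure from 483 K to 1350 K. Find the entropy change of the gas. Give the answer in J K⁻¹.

At constant pressure, ΔS = nC_p ln(T₂/T₁) with C_p = 7R/2 = 29.1 J mol⁻¹ K⁻¹.
ΔS = 2.99 × 29.1 × ln(1350/483) = 89.4 J/K.

ΔS = 89.4 J/K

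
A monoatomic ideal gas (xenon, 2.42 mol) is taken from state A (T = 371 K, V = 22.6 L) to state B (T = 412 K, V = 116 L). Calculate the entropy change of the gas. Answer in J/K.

Entropy is a state function: ΔS = nC_V ln(T₂/T₁) + nR ln(V₂/V₁), with C_V = 3R/2 = 12.47 J mol⁻¹ K⁻¹ for a monoatomic ideal gas.
ΔS = 2.42 × [12.47 × ln(412/371) + 8.314 × ln(116/22.6)] = 36.1 J/K.

ΔS = 36.1 J/K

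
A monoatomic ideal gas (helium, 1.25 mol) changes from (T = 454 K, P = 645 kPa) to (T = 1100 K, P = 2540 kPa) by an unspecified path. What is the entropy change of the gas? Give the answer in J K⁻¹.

ΔS = 8.75 J/K

ΔS = nC_p ln(T₂/T₁) − nR ln(P₂/P₁), with C_p = 5R/2 = 20.79 J mol⁻¹ K⁻¹ for a monoatomic ideal gas.
ΔS = 1.25 × [20.79 × ln(1100/454) − 8.314 × ln(2540/645)] = 8.75 J/K.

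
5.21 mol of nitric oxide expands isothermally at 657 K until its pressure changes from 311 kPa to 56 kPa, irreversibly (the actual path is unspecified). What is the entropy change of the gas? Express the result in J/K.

ΔS_gas = 74.3 J/K

Entropy is a state function, so ΔS_gas depends only on the end states.
For an isothermal ideal gas ΔS_gas = nR ln(P₁/P₂) = 5.21 × 8.314 × ln(311/56) = 74.3 J/K.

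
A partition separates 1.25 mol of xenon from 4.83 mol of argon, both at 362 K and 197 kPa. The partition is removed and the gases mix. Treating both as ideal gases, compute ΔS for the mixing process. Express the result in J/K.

ΔS_mix = 25.7 J/K

Mole fractions: x_A = 1.25/6.08 = 0.206, x_B = 0.794.
ΔS_mix = −R(n_A ln x_A + n_B ln x_B) = −8.314 × (1.25 ln 0.206 + 4.83 ln 0.794) = 25.7 J/K.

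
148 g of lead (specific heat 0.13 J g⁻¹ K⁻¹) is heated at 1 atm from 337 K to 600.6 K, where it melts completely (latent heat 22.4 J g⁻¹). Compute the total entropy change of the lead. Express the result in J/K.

Warming step: ΔS₁ = m c ln(T_tr/T_i) = 148 × 0.13 × ln(600.6/337) = 11.12 J/K.
Phase change: ΔS₂ = +mL/T_tr = 148 × 22.4 / 600.6 = 5.52 J/K.
ΔS_total = (11.12) + (5.52) = 16.6 J/K.

ΔS = 16.6 J/K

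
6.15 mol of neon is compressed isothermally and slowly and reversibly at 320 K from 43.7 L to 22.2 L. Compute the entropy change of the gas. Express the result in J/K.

ΔS_gas = -34.6 J/K

For an isothermal ideal gas ΔS_gas = nR ln(V₂/V₁) = 6.15 × 8.314 × ln(22.2/43.7) = -34.6 J/K.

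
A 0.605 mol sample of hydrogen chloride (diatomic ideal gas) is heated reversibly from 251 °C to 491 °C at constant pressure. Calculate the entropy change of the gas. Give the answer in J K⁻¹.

In kelvin: T₁ = 524.15 K, T₂ = 764.15 K. At constant pressure, ΔS = nC_p ln(T₂/T₁) with C_p = 7R/2 = 29.1 J mol⁻¹ K⁻¹.
ΔS = 0.605 × 29.1 × ln(764.15/524.15) = 6.64 J/K.

ΔS = 6.64 J/K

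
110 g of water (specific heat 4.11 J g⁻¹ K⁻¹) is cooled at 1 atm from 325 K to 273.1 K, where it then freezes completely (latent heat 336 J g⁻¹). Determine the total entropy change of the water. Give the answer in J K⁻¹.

ΔS = -214 J/K

Cooling step: ΔS₁ = m c ln(T_tr/T_i) = 110 × 4.11 × ln(273.1/325) = -78.66 J/K.
Phase change: ΔS₂ = −mL/T_tr = −110 × 336 / 273.1 = -135.3 J/K.
ΔS_total = (-78.66) + (-135.3) = -214 J/K.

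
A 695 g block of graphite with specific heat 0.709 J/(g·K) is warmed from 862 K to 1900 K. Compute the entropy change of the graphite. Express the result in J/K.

ΔS = 389 J/K

ΔS = ∫dQ_rev/T = m c ln(T₂/T₁) = 695 × 0.709 × ln(1900/862) = 389 J/K.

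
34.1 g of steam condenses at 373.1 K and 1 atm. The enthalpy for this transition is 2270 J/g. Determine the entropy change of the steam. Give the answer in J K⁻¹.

ΔS = -207 J/K

Heat released by the substance: Q = −mL = −34.1 × 2270 = −77407 J.
At constant T, ΔS = Q_rev/T = −77407 / 373.1 = -207 J/K.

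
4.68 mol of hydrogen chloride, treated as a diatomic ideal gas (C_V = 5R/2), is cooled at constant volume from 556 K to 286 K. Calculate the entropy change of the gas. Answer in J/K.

ΔS = -64.7 J/K

At constant volume, ΔS = nC_V ln(T₂/T₁) with C_V = 5R/2 = 20.79 J mol⁻¹ K⁻¹.
ΔS = 4.68 × 20.79 × ln(286/556) = -64.7 J/K.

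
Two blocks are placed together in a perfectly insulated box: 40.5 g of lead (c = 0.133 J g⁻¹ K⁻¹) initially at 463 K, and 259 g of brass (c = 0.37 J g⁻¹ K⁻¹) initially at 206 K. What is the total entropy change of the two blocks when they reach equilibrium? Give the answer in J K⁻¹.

ΔS_total = 2.14 J/K

Energy balance: T_f = (m₁c₁T₁ + m₂c₂T₂)/(m₁c₁ + m₂c₂) = 219.68 K.
ΔS₁ = m₁c₁ ln(T_f/T₁) = 5.3865 × ln(219.68/463) = -4.016 J/K.
ΔS₂ = m₂c₂ ln(T_f/T₂) = 95.83 × ln(219.68/206) = 6.16 J/K.
ΔS_total = -4.016 + 6.16 = 2.14 J/K.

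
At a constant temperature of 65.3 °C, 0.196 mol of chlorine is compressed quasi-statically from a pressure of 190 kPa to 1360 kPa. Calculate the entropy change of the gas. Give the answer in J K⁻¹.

For an isothermal ideal gas ΔS_gas = nR ln(P₁/P₂) = 0.196 × 8.314 × ln(190/1360) = -3.21 J/K.

ΔS_gas = -3.21 J/K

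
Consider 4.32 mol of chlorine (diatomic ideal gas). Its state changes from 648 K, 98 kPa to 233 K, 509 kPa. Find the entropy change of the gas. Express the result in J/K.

ΔS = nC_p ln(T₂/T₁) − nR ln(P₂/P₁), with C_p = 7R/2 = 29.1 J mol⁻¹ K⁻¹ for a diatomic ideal gas.
ΔS = 4.32 × [29.1 × ln(233/648) − 8.314 × ln(509/98)] = -188 J/K.

ΔS = -188 J/K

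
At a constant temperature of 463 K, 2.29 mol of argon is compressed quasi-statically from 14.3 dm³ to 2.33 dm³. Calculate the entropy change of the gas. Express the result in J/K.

For an isothermal ideal gas ΔS_gas = nR ln(V₂/V₁) = 2.29 × 8.314 × ln(2.33/14.3) = -34.5 J/K.

ΔS_gas = -34.5 J/K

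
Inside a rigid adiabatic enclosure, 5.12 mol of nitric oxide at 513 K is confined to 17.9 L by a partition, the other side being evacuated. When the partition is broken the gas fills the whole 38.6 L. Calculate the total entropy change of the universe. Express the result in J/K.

For an ideal gas in free expansion Q = 0 and W = 0, so T is unchanged.
Entropy is a state function; using a reversible isothermal path, ΔS_gas = nR ln(V₂/V₁) = 5.12 × 8.314 × ln(38.6/17.9) = 32.7 J/K.
The insulated surroundings exchange no heat, so ΔS_surr = 0 and ΔS_universe = ΔS_gas.

ΔS_universe = 32.7 J/K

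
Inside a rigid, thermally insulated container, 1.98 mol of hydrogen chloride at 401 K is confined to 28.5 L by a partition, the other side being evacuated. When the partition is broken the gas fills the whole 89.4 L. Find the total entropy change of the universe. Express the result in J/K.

No heat is exchanged and no work is done, so the ideal-gas temperature stays constant.
Entropy is a state function; using a reversible isothermal path, ΔS_gas = nR ln(V₂/V₁) = 1.98 × 8.314 × ln(89.4/28.5) = 18.8 J/K.
The insulated surroundings exchange no heat, so ΔS_surr = 0 and ΔS_universe = ΔS_gas.

ΔS_universe = 18.8 J/K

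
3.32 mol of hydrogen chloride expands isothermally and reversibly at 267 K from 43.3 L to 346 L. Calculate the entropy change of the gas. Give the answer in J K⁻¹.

ΔS_gas = 57.4 J/K

For an isothermal ideal gas ΔS_gas = nR ln(V₂/V₁) = 3.32 × 8.314 × ln(346/43.3) = 57.4 J/K.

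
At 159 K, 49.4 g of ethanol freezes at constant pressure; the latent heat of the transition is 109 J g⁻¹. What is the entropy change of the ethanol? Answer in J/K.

Heat released by the substance: Q = −mL = −49.4 × 109 = −5384.6 J.
At constant T, ΔS = Q_rev/T = −5384.6 / 159 = -33.9 J/K.

ΔS = -33.9 J/K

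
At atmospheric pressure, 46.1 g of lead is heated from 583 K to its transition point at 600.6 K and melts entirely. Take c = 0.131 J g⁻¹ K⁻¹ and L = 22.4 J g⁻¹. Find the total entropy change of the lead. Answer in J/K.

ΔS = 1.9 J/K

Warming step: ΔS₁ = m c ln(T_tr/T_i) = 46.1 × 0.131 × ln(600.6/583) = 0.1796 J/K.
Phase change: ΔS₂ = +mL/T_tr = 46.1 × 22.4 / 600.6 = 1.719 J/K.
ΔS_total = (0.1796) + (1.719) = 1.9 J/K.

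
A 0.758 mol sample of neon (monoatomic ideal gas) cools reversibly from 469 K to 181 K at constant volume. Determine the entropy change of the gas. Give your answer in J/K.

ΔS = -9 J/K

At constant volume, ΔS = nC_V ln(T₂/T₁) with C_V = 3R/2 = 12.47 J mol⁻¹ K⁻¹.
ΔS = 0.758 × 12.47 × ln(181/469) = -9 J/K.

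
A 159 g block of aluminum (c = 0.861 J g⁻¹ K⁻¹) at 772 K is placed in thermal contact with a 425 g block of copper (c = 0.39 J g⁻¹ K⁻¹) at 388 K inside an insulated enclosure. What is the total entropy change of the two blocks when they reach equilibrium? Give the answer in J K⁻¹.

ΔS_total = 17.8 J/K

Energy balance: T_f = (m₁c₁T₁ + m₂c₂T₂)/(m₁c₁ + m₂c₂) = 561.7 K.
ΔS₁ = m₁c₁ ln(T_f/T₁) = 136.899 × ln(561.7/772) = -43.54 J/K.
ΔS₂ = m₂c₂ ln(T_f/T₂) = 165.75 × ln(561.7/388) = 61.32 J/K.
ΔS_total = -43.54 + 61.32 = 17.8 J/K.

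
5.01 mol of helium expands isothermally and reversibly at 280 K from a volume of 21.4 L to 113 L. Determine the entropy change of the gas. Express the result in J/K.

For an isothermal ideal gas ΔS_gas = nR ln(V₂/V₁) = 5.01 × 8.314 × ln(113/21.4) = 69.3 J/K.

ΔS_gas = 69.3 J/K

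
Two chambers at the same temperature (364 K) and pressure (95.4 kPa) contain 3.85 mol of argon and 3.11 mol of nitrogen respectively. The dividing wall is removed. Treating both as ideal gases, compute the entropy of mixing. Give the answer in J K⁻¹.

ΔS_mix = 39.8 J/K

Mole fractions: x_A = 3.85/6.96 = 0.553, x_B = 0.447.
ΔS_mix = −R(n_A ln x_A + n_B ln x_B) = −8.314 × (3.85 ln 0.553 + 3.11 ln 0.447) = 39.8 J/K.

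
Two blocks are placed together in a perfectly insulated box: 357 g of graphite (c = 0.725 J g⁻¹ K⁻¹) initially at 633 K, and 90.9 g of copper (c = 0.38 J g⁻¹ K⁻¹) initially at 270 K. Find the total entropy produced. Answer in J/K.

ΔS_total = 8.92 J/K

Energy balance: T_f = (m₁c₁T₁ + m₂c₂T₂)/(m₁c₁ + m₂c₂) = 590.26 K.
ΔS₁ = m₁c₁ ln(T_f/T₁) = 258.825 × ln(590.26/633) = -18.094 J/K.
ΔS₂ = m₂c₂ ln(T_f/T₂) = 34.542 × ln(590.26/270) = 27.017 J/K.
ΔS_total = -18.094 + 27.017 = 8.92 J/K.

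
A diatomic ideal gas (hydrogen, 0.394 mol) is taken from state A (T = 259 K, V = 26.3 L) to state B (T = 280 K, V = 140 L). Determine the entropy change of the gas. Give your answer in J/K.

ΔS = 6.12 J/K

Entropy is a state function: ΔS = nC_V ln(T₂/T₁) + nR ln(V₂/V₁), with C_V = 5R/2 = 20.79 J mol⁻¹ K⁻¹ for a diatomic ideal gas.
ΔS = 0.394 × [20.79 × ln(280/259) + 8.314 × ln(140/26.3)] = 6.12 J/K.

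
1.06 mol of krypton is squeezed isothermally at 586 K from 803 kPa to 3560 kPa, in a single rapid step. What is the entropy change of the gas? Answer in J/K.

Entropy is a state function, so ΔS_gas depends only on the end states.
For an isothermal ideal gas ΔS_gas = nR ln(P₁/P₂) = 1.06 × 8.314 × ln(803/3560) = -13.1 J/K.

ΔS_gas = -13.1 J/K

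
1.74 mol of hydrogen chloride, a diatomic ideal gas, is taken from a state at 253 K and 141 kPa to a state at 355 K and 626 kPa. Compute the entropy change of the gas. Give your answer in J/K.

ΔS = -4.41 J/K

ΔS = nC_p ln(T₂/T₁) − nR ln(P₂/P₁), with C_p = 7R/2 = 29.1 J mol⁻¹ K⁻¹ for a diatomic ideal gas.
ΔS = 1.74 × [29.1 × ln(355/253) − 8.314 × ln(626/141)] = -4.41 J/K.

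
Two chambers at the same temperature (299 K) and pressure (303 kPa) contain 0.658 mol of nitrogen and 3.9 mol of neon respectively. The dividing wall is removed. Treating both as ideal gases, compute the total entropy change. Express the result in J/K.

ΔS_mix = 15.6 J/K

Mole fractions: x_A = 0.658/4.56 = 0.144, x_B = 0.856.
ΔS_mix = −R(n_A ln x_A + n_B ln x_B) = −8.314 × (0.658 ln 0.144 + 3.9 ln 0.856) = 15.6 J/K.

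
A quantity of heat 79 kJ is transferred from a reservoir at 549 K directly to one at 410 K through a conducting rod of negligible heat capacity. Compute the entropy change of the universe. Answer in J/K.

ΔS_total = 48.8 J/K

ΔS_hot = −Q/T_H = −79000/549 = -143.9 J/K and ΔS_cold = +Q/T_C = 79000/410 = 192.7 J/K.
ΔS_total = -143.9 + 192.7 = 48.8 J/K, positive as the second law requires.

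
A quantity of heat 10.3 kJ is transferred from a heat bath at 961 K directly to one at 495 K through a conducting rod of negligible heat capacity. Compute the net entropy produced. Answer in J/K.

ΔS_hot = −Q/T_H = −10300/961 = -10.72 J/K and ΔS_cold = +Q/T_C = 10300/495 = 20.81 J/K.
ΔS_total = -10.72 + 20.81 = 10.1 J/K, positive as the second law requires.

ΔS_total = 10.1 J/K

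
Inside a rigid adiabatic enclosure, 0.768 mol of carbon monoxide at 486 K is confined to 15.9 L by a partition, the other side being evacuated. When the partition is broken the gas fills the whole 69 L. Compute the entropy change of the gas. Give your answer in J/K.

ΔS_gas = 9.37 J/K

No heat is exchanged and no work is done, so the ideal-gas temperature stays constant.
Entropy is a state function; using a reversible isothermal path, ΔS_gas = nR ln(V₂/V₁) = 0.768 × 8.314 × ln(69/15.9) = 9.37 J/K.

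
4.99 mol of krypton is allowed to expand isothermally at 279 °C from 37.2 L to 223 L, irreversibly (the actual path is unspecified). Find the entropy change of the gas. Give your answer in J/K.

ΔS_gas = 74.3 J/K

Entropy is a state function, so ΔS_gas depends only on the end states.
For an isothermal ideal gas ΔS_gas = nR ln(V₂/V₁) = 4.99 × 8.314 × ln(223/37.2) = 74.3 J/K.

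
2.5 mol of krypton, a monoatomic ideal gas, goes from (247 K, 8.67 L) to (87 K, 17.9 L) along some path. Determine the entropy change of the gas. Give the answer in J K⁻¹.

ΔS = -17.5 J/K

Entropy is a state function: ΔS = nC_V ln(T₂/T₁) + nR ln(V₂/V₁), with C_V = 3R/2 = 12.47 J mol⁻¹ K⁻¹ for a monoatomic ideal gas.
ΔS = 2.5 × [12.47 × ln(87/247) + 8.314 × ln(17.9/8.67)] = -17.5 J/K.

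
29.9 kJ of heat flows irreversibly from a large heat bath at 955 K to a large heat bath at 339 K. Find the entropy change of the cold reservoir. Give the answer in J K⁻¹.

The cold reservoir gains heat Q, so ΔS_cold = +Q/T_C = 29900/339 = 88.2 J/K.

ΔS_cold = 88.2 J/K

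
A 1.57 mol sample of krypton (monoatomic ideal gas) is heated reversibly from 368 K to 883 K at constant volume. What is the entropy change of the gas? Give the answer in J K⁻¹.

ΔS = 17.1 J/K

At constant volume, ΔS = nC_V ln(T₂/T₁) with C_V = 3R/2 = 12.47 J mol⁻¹ K⁻¹.
ΔS = 1.57 × 12.47 × ln(883/368) = 17.1 J/K.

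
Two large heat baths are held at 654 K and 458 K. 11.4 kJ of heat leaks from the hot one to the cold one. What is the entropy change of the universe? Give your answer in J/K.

ΔS_hot = −Q/T_H = −11400/654 = -17.43 J/K and ΔS_cold = +Q/T_C = 11400/458 = 24.89 J/K.
ΔS_total = -17.43 + 24.89 = 7.46 J/K, positive as the second law requires.

ΔS_total = 7.46 J/K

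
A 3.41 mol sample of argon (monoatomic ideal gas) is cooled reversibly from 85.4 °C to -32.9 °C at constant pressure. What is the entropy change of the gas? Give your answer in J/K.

In kelvin: T₁ = 358.55 K, T₂ = 240.25 K. At constant pressure, ΔS = nC_p ln(T₂/T₁) with C_p = 5R/2 = 20.79 J mol⁻¹ K⁻¹.
ΔS = 3.41 × 20.79 × ln(240.25/358.55) = -28.4 J/K.

ΔS = -28.4 J/K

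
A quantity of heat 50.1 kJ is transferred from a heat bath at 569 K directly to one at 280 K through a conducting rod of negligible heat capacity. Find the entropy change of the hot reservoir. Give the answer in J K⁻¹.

ΔS_hot = -88 J/K

The hot reservoir loses heat Q, so ΔS_hot = −Q/T_H = −50100/569 = -88 J/K.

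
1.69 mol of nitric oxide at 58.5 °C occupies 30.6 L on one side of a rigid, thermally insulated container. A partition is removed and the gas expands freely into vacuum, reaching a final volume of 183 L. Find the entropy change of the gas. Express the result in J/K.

ΔS_gas = 25.1 J/K

No heat is exchanged and no work is done, so the ideal-gas temperature stays constant.
Entropy is a state function; using a reversible isothermal path, ΔS_gas = nR ln(V₂/V₁) = 1.69 × 8.314 × ln(183/30.6) = 25.1 J/K.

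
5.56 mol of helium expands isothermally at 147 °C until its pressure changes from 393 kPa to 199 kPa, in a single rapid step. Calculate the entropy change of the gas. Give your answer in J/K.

ΔS_gas = 31.5 J/K

Entropy is a state function, so ΔS_gas depends only on the end states.
For an isothermal ideal gas ΔS_gas = nR ln(P₁/P₂) = 5.56 × 8.314 × ln(393/199) = 31.5 J/K.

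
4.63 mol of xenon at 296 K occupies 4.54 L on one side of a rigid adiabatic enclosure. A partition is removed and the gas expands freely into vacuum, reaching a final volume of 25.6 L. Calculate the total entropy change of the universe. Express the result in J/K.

ΔS_universe = 66.6 J/K

No heat is exchanged and no work is done, so the ideal-gas temperature stays constant.
Entropy is a state function; using a reversible isothermal path, ΔS_gas = nR ln(V₂/V₁) = 4.63 × 8.314 × ln(25.6/4.54) = 66.6 J/K.
The insulated surroundings exchange no heat, so ΔS_surr = 0 and ΔS_universe = ΔS_gas.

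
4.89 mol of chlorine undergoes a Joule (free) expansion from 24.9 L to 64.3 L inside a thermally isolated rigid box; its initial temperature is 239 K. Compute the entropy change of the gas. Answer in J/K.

ΔS_gas = 38.6 J/K

No heat is exchanged and no work is done, so the ideal-gas temperature stays constant.
Entropy is a state function; using a reversible isothermal path, ΔS_gas = nR ln(V₂/V₁) = 4.89 × 8.314 × ln(64.3/24.9) = 38.6 J/K.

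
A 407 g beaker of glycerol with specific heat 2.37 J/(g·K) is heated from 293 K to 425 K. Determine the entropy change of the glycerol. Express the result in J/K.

ΔS = 359 J/K

ΔS = ∫dQ_rev/T = m c ln(T₂/T₁) = 407 × 2.37 × ln(425/293) = 359 J/K.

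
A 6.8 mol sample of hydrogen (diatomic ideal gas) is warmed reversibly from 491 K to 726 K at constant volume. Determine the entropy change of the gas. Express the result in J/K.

ΔS = 55.3 J/K

At constant volume, ΔS = nC_V ln(T₂/T₁) with C_V = 5R/2 = 20.79 J mol⁻¹ K⁻¹.
ΔS = 6.8 × 20.79 × ln(726/491) = 55.3 J/K.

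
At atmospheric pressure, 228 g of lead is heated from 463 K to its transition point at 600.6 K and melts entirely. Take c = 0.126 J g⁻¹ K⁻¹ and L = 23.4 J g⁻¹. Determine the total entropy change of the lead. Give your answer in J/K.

ΔS = 16.4 J/K

Warming step: ΔS₁ = m c ln(T_tr/T_i) = 228 × 0.126 × ln(600.6/463) = 7.475 J/K.
Phase change: ΔS₂ = +mL/T_tr = 228 × 23.4 / 600.6 = 8.883 J/K.
ΔS_total = (7.475) + (8.883) = 16.4 J/K.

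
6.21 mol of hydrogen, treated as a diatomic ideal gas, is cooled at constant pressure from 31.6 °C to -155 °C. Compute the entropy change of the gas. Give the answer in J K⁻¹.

In kelvin: T₁ = 304.75 K, T₂ = 118.15 K. At constant pressure, ΔS = nC_p ln(T₂/T₁) with C_p = 7R/2 = 29.1 J mol⁻¹ K⁻¹.
ΔS = 6.21 × 29.1 × ln(118.15/304.75) = -171 J/K.

ΔS = -171 J/K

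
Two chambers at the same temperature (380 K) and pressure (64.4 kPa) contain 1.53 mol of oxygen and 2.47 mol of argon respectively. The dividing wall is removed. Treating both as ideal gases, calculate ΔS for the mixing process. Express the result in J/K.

Mole fractions: x_A = 1.53/4 = 0.383, x_B = 0.618.
ΔS_mix = −R(n_A ln x_A + n_B ln x_B) = −8.314 × (1.53 ln 0.383 + 2.47 ln 0.618) = 22.1 J/K.

ΔS_mix = 22.1 J/K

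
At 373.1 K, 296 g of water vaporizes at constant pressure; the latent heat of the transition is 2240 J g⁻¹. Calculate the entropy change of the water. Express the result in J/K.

Heat absorbed by the substance: Q = mL = 296 × 2240 = 663040 J.
At constant T, ΔS = Q_rev/T = 663040 / 373.1 = 1780 J/K.

ΔS = 1780 J/K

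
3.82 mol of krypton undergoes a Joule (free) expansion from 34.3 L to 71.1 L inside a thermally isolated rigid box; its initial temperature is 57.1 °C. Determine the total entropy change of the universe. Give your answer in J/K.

ΔS_universe = 23.2 J/K

No heat is exchanged and no work is done, so the ideal-gas temperature stays constant.
Entropy is a state function; using a reversible isothermal path, ΔS_gas = nR ln(V₂/V₁) = 3.82 × 8.314 × ln(71.1/34.3) = 23.2 J/K.
The insulated surroundings exchange no heat, so ΔS_surr = 0 and ΔS_universe = ΔS_gas.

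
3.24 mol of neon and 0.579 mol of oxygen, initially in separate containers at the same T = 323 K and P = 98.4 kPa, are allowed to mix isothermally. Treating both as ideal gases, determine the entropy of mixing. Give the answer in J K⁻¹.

ΔS_mix = 13.5 J/K

Mole fractions: x_A = 3.24/3.82 = 0.848, x_B = 0.152.
ΔS_mix = −R(n_A ln x_A + n_B ln x_B) = −8.314 × (3.24 ln 0.848 + 0.579 ln 0.152) = 13.5 J/K.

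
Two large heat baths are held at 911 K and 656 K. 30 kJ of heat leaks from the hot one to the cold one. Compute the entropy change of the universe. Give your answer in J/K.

ΔS_hot = −Q/T_H = −30000/911 = -32.93 J/K and ΔS_cold = +Q/T_C = 30000/656 = 45.73 J/K.
ΔS_total = -32.93 + 45.73 = 12.8 J/K, positive as the second law requires.

ΔS_total = 12.8 J/K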